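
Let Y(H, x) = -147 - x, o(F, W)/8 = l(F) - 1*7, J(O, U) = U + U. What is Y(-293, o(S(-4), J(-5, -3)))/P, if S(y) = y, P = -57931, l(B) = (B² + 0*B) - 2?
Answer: 203/57931 ≈ 0.0035042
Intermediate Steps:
l(B) = -2 + B² (l(B) = (B² + 0) - 2 = B² - 2 = -2 + B²)
J(O, U) = 2*U
o(F, W) = -72 + 8*F² (o(F, W) = 8*((-2 + F²) - 1*7) = 8*((-2 + F²) - 7) = 8*(-9 + F²) = -72 + 8*F²)
Y(-293, o(S(-4), J(-5, -3)))/P = (-147 - (-72 + 8*(-4)²))/(-57931) = (-147 - (-72 + 8*16))*(-1/57931) = (-147 - (-72 + 128))*(-1/57931) = (-147 - 1*56)*(-1/57931) = (-147 - 56)*(-1/57931) = -203*(-1/57931) = 203/57931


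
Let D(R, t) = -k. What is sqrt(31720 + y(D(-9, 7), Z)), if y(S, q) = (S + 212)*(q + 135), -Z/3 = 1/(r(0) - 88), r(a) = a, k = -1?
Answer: sqrt(117093658)/44 ≈ 245.93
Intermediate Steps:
D(R, t) = 1 (D(R, t) = -1*(-1) = 1)
Z = 3/88 (Z = -3/(0 - 88) = -3/(-88) = -3*(-1/88) = 3/88 ≈ 0.034091)
y(S, q) = (135 + q)*(212 + S) (y(S, q) = (212 + S)*(135 + q) = (135 + q)*(212 + S))
sqrt(31720 + y(D(-9, 7), Z)) = sqrt(31720 + (28620 + 135*1 + 212*(3/88) + 1*(3/88))) = sqrt(31720 + (28620 + 135 + 159/22 + 3/88)) = sqrt(31720 + 2531079/88) = sqrt(5322439/88) = sqrt(117093658)/44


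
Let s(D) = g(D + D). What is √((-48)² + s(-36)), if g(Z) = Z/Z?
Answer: √2305 ≈ 48.010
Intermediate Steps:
g(Z) = 1
s(D) = 1
√((-48)² + s(-36)) = √((-48)² + 1) = √(2304 + 1) = √2305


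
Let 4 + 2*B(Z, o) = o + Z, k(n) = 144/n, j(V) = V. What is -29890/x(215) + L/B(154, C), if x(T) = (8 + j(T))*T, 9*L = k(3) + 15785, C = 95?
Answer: 290463784/21143745 ≈ 13.738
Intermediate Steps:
B(Z, o) = -2 + Z/2 + o/2 (B(Z, o) = -2 + (o + Z)/2 = -2 + (Z + o)/2 = -2 + (Z/2 + o/2) = -2 + Z/2 + o/2)
L = 15833/9 (L = (144/3 + 15785)/9 = (144*(⅓) + 15785)/9 = (48 + 15785)/9 = (⅑)*15833 = 15833/9 ≈ 1759.2)
x(T) = T*(8 + T) (x(T) = (8 + T)*T = T*(8 + T))
-29890/x(215) + L/B(154, C) = -29890*1/(215*(8 + 215)) + 15833/(9*(-2 + (½)*154 + (½)*95)) = -29890/(215*223) + 15833/(9*(-2 + 77 + 95/2)) = -29890/47945 + 15833/(9*(245/2)) = -29890*1/47945 + (15833/9)*(2/245) = -5978/9589 + 31666/2205 = 290463784/21143745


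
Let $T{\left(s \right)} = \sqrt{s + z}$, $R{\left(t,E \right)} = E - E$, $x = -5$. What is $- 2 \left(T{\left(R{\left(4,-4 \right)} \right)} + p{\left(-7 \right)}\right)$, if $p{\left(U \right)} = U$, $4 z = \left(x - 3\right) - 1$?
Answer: $14 - 3 i \approx 14.0 - 3.0 i$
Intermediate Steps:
$z = - \frac{9}{4}$ ($z = \frac{\left(-5 - 3\right) - 1}{4} = \frac{-8 - 1}{4} = \frac{1}{4} \left(-9\right) = - \frac{9}{4} \approx -2.25$)
$R{\left(t,E \right)} = 0$
$T{\left(s \right)} = \sqrt{- \frac{9}{4} + s}$ ($T{\left(s \right)} = \sqrt{s - \frac{9}{4}} = \sqrt{- \frac{9}{4} + s}$)
$- 2 \left(T{\left(R{\left(4,-4 \right)} \right)} + p{\left(-7 \right)}\right) = - 2 \left(\frac{\sqrt{-9 + 4 \cdot 0}}{2} - 7\right) = - 2 \left(\frac{\sqrt{-9 + 0}}{2} - 7\right) = - 2 \left(\frac{\sqrt{-9}}{2} - 7\right) = - 2 \left(\frac{3 i}{2} - 7\right) = - 2 \left(-7 + \frac{3 i}{2}\right) = 14 - 3 i$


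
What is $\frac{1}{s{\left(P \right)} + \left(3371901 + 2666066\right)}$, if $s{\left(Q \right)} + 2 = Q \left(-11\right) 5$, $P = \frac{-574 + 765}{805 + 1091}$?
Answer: $\frac{1896}{11447971135} \approx 1.6562 \cdot 10^{-7}$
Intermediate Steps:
$P = \frac{191}{1896} \approx 0.10074$
$s{\left(Q \right)} = -2 - 55 Q$ ($s{\left(Q \right)} = -2 + Q \left(-11\right) 5 = -2 + - 11 Q 5 = -2 - 55 Q$)
$\frac{1}{s{\left(P \right)} + \left(3371901 + 2666066\right)} = \frac{1}{\left(-2 - \frac{10505}{1896}\right) + \left(3371901 + 2666066\right)} = \frac{1}{\left(-2 - \frac{10505}{1896}\right) + 6037967} = \frac{1}{- \frac{14297}{1896} + 6037967} = \frac{1}{\frac{11447971135}{1896}} = \frac{1896}{11447971135}$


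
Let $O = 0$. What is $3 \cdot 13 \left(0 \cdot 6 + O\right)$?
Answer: $0$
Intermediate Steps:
$3 \cdot 13 \left(0 \cdot 6 + O\right) = 3 \cdot 13 \left(0 \cdot 6 + 0\right) = 39 \left(0 + 0\right) = 39 \cdot 0 = 0$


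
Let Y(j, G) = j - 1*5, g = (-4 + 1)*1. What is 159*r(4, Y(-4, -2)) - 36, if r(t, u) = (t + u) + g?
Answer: -1308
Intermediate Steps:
g = -3 (g = -3*1 = -3)
Y(j, G) = -5 + j (Y(j, G) = j - 5 = -5 + j)
r(t, u) = -3 + t + u (r(t, u) = (t + u) - 3 = -3 + t + u)
159*r(4, Y(-4, -2)) - 36 = 159*(-3 + 4 + (-5 - 4)) - 36 = 159*(-3 + 4 - 9) - 36 = 159*(-8) - 36 = -1272 - 36 = -1308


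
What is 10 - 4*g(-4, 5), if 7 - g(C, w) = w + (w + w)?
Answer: 42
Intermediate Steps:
g(C, w) = 7 - 3*w (g(C, w) = 7 - (w + (w + w)) = 7 - (w + 2*w) = 7 - 3*w)
10 - 4*g(-4, 5) = 10 - 4*(7 - 3*5) = 10 - 4*(7 - 15) = 10 - 4*(-8) = 10 + 32 = 42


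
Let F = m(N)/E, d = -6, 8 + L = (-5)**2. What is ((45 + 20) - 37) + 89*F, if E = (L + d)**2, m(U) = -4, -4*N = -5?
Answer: 3032/121 ≈ 25.058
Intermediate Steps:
L = 17 (L = -8 + (-5)**2 = -8 + 25 = 17)
N = 5/4 (N = -1/4*(-5) = 5/4 ≈ 1.2500)
E = 121 (E = (17 - 6)**2 = 11**2 = 121)
F = -4/121 ≈ -0.033058
((45 + 20) - 37) + 89*F = ((45 + 20) - 37) + 89*(-4/121) = (65 - 37) - 356/121 = 28 - 356/121 = 3032/121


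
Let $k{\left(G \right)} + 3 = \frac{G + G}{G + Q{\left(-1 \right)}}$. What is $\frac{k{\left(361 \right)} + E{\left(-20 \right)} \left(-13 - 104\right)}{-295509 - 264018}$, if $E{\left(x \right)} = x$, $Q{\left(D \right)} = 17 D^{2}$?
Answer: $- \frac{442054}{105750603} \approx -0.0041802$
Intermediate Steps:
$k{\left(G \right)} = -3 + \frac{2 G}{17 + G}$ ($k{\left(G \right)} = -3 + \frac{G + G}{G + 17 \left(-1\right)^{2}} = -3 + \frac{2 G}{G + 17 \cdot 1} = -3 + \frac{2 G}{G + 17} = -3 + \frac{2 G}{17 + G}$)
$\frac{k{\left(361 \right)} + E{\left(-20 \right)} \left(-13 - 104\right)}{-295509 - 264018} = \frac{\frac{-51 - 361}{17 + 361} - 20 \left(-13 - 104\right)}{-295509 - 264018} = \frac{\frac{-51 - 361}{378} - 20 \left(-13 - 104\right)}{-559527} = \left(\frac{1}{378} \left(-412\right) - -2340\right) \left(- \frac{1}{559527}\right) = \left(- \frac{206}{189} + 2340\right) \left(- \frac{1}{559527}\right) = \frac{442054}{189} \left(- \frac{1}{559527}\right) = - \frac{442054}{105750603}$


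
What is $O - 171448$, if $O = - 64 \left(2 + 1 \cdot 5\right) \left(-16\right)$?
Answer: $-164280$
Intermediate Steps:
$O = 7168$ ($O = - 64 \left(2 + 5\right) \left(-16\right) = \left(-64\right) 7 \left(-16\right) = \left(-448\right) \left(-16\right) = 7168$)
$O - 171448 = 7168 - 171448 = -164280$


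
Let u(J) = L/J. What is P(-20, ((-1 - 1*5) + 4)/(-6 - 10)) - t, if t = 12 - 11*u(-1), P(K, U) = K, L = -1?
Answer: -21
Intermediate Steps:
u(J) = -1/J
t = 1 (t = 12 - (-11)/(-1) = 12 - (-11)*(-1) = 12 - 11*1 = 12 - 11 = 1)
P(-20, ((-1 - 1*5) + 4)/(-6 - 10)) - t = -20 - 1*1 = -20 - 1 = -21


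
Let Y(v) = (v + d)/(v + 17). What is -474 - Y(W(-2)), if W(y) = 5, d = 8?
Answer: -10441/22 ≈ -474.59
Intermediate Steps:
Y(v) = (8 + v)/(17 + v) (Y(v) = (v + 8)/(v + 17) = (8 + v)/(17 + v))
-474 - Y(W(-2)) = -474 - (8 + 5)/(17 + 5) = -474 - 13/22 = -10441/22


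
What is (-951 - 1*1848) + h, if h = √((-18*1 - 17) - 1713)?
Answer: -2799 + 2*I*√437 ≈ -2799.0 + 41.809*I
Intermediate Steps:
h = 2*I*√437 (h = √((-18 - 17) - 1713) = √(-35 - 1713) = √(-1748) = 2*I*√437 ≈ 41.809*I)
(-951 - 1*1848) + h = (-951 - 1*1848) + 2*I*√437 = (-951 - 1848) + 2*I*√437 = -2799 + 2*I*√437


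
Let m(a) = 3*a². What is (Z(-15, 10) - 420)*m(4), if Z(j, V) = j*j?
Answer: -9360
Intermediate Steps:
Z(j, V) = j²
(Z(-15, 10) - 420)*m(4) = ((-15)² - 420)*(3*4²) = (225 - 420)*(3*16) = -195*48 = -9360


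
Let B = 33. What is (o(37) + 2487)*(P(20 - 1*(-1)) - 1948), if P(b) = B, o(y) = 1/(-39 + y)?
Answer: -9523295/2 ≈ -4.7616e+6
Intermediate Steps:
P(b) = 33
(o(37) + 2487)*(P(20 - 1*(-1)) - 1948) = (1/(-39 + 37) + 2487)*(33 - 1948) = (1/(-2) + 2487)*(-1915) = (-1/2 + 2487)*(-1915) = (4973/2)*(-1915) = -9523295/2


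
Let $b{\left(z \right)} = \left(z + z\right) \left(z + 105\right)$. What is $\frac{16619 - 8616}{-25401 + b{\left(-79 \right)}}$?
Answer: $- \frac{8003}{29509} \approx -0.27121$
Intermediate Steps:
$b{\left(z \right)} = 2 z \left(105 + z\right)$
$\frac{16619 - 8616}{-25401 + b{\left(-79 \right)}} = \frac{16619 - 8616}{-25401 + 2 \left(-79\right) \left(105 - 79\right)} = \frac{8003}{-25401 + 2 \left(-79\right) 26} = \frac{8003}{-25401 - 4108} = \frac{8003}{-29509} = 8003 \left(- \frac{1}{29509}\right) = - \frac{8003}{29509}$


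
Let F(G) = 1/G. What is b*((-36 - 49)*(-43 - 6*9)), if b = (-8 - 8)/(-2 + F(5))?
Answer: 659600/9 ≈ 73289.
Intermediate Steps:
b = 80/9 (b = (-8 - 8)/(-2 + 1/5) = -16/(-2 + ⅕) = -16/(-9/5) = -16*(-5/9) = 80/9 ≈ 8.8889)
b*((-36 - 49)*(-43 - 6*9)) = 80*((-36 - 49)*(-43 - 6*9))/9 = 80*(-85*(-43 - 54))/9 = 80*(-85*(-97))/9 = (80/9)*8245 = 659600/9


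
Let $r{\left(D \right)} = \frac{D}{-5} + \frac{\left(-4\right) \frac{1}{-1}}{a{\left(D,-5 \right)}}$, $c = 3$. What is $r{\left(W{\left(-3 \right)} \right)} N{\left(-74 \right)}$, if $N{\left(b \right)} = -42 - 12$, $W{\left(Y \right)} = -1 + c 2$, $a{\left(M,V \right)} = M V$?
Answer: $\frac{1566}{25} \approx 62.64$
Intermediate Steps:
$W{\left(Y \right)} = 5$ ($W{\left(Y \right)} = -1 + 3 \cdot 2 = -1 + 6 = 5$)
$N{\left(b \right)} = -54$ ($N{\left(b \right)} = -42 - 12 = -54$)
$r{\left(D \right)} = - \frac{4}{5 D} - \frac{D}{5}$ ($r{\left(D \right)} = \frac{D}{-5} + \frac{\left(-4\right) \frac{1}{-1}}{D \left(-5\right)} = D \left(- \frac{1}{5}\right) + \frac{\left(-4\right) \left(-1\right)}{\left(-5\right) D} = - \frac{D}{5} + 4 \left(- \frac{1}{5 D}\right) = - \frac{D}{5} - \frac{4}{5 D} = - \frac{4}{5 D} - \frac{D}{5}$)
$r{\left(W{\left(-3 \right)} \right)} N{\left(-74 \right)} = \frac{-4 - 5^{2}}{5 \cdot 5} \left(-54\right) = \frac{1}{5} \cdot \frac{1}{5} \left(-4 - 25\right) \left(-54\right) = \frac{1}{5} \cdot \frac{1}{5} \left(-29\right) \left(-54\right) = \left(- \frac{29}{25}\right) \left(-54\right) = \frac{1566}{25}$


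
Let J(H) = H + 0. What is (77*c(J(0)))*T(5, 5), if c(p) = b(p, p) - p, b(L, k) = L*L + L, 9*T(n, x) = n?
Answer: 0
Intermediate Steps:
T(n, x) = n/9
b(L, k) = L + L**2 (b(L, k) = L**2 + L = L + L**2)
J(H) = H
c(p) = -p + p*(1 + p) (c(p) = p*(1 + p) - p = -p + p*(1 + p))
(77*c(J(0)))*T(5, 5) = (77*0**2)*((1/9)*5) = (77*0)*(5/9) = 0*(5/9) = 0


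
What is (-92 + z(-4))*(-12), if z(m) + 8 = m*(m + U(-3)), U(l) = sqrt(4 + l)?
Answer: 1056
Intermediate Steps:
z(m) = -8 + m*(1 + m) (z(m) = -8 + m*(m + sqrt(4 - 3)) = -8 + m*(m + sqrt(1)) = -8 + m*(m + 1) = -8 + m*(1 + m))
(-92 + z(-4))*(-12) = (-92 + (-8 - 4 + (-4)**2))*(-12) = (-92 + (-8 - 4 + 16))*(-12) = (-92 + 4)*(-12) = -88*(-12) = 1056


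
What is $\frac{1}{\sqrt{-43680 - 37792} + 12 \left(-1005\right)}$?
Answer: $- \frac{45}{543004} - \frac{i \sqrt{1273}}{18190634} \approx -8.2872 \cdot 10^{-5} - 1.9614 \cdot 10^{-6} i$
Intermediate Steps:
$\frac{1}{\sqrt{-43680 - 37792} + 12 \left(-1005\right)} = \frac{1}{\sqrt{-81472} - 12060} = \frac{1}{8 i \sqrt{1273} - 12060} = \frac{1}{-12060 + 8 i \sqrt{1273}}$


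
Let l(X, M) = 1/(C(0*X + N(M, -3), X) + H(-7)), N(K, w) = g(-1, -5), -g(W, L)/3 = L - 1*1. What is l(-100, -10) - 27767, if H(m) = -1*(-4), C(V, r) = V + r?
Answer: -2165827/78 ≈ -27767.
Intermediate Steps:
g(W, L) = 3 - 3*L (g(W, L) = -3*(L - 1*1) = -3*(L - 1) = -3*(-1 + L) = 3 - 3*L)
N(K, w) = 18 (N(K, w) = 3 - 3*(-5) = 3 + 15 = 18)
H(m) = 4
l(X, M) = 1/(22 + X) (l(X, M) = 1/(((0*X + 18) + X) + 4) = 1/(((0 + 18) + X) + 4) = 1/((18 + X) + 4) = 1/(22 + X))
l(-100, -10) - 27767 = 1/(22 - 100) - 27767 = 1/(-78) - 27767 = -1/78 - 27767 = -2165827/78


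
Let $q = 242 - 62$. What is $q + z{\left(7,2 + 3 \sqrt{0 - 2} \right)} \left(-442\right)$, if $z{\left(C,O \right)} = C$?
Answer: $-2914$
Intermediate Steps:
$q = 180$ ($q = 242 + \left(-72 + 10\right) = 242 - 62 = 180$)
$q + z{\left(7,2 + 3 \sqrt{0 - 2} \right)} \left(-442\right) = 180 + 7 \left(-442\right) = 180 - 3094 = -2914$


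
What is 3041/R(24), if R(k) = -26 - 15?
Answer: -3041/41 ≈ -74.171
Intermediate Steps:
R(k) = -41
3041/R(24) = 3041/(-41) = 3041*(-1/41) = -3041/41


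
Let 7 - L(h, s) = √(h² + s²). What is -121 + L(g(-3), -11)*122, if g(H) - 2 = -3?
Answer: 733 - 122*√122 ≈ -614.53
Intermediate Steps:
g(H) = -1 (g(H) = 2 - 3 = -1)
L(h, s) = 7 - √(h² + s²)
-121 + L(g(-3), -11)*122 = -121 + (7 - √((-1)² + (-11)²))*122 = -121 + (7 - √(1 + 121))*122 = -121 + (7 - √122)*122 = -121 + (854 - 122*√122) = 733 - 122*√122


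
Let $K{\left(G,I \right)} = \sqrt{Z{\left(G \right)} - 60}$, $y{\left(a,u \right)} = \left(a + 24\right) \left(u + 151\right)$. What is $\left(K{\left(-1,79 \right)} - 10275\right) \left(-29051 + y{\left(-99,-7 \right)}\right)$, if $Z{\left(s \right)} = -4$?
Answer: $409469025 - 318808 i \approx 4.0947 \cdot 10^{8} - 3.1881 \cdot 10^{5} i$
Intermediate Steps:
$y{\left(a,u \right)} = \left(24 + a\right) \left(151 + u\right)$
$K{\left(G,I \right)} = 8 i$ ($K{\left(G,I \right)} = \sqrt{-4 - 60} = \sqrt{-64} = 8 i$)
$\left(K{\left(-1,79 \right)} - 10275\right) \left(-29051 + y{\left(-99,-7 \right)}\right) = \left(8 i - 10275\right) \left(-29051 + \left(3624 + 24 \left(-7\right) + 151 \left(-99\right) - -693\right)\right) = \left(-10275 + 8 i\right) \left(-29051 + \left(3624 - 168 - 14949 + 693\right)\right) = \left(-10275 + 8 i\right) \left(-29051 - 10800\right) = \left(-10275 + 8 i\right) \left(-39851\right) = 409469025 - 318808 i$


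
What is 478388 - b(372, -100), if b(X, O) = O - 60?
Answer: 478548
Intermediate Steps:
b(X, O) = -60 + O
478388 - b(372, -100) = 478388 - (-60 - 100) = 478388 - 1*(-160) = 478388 + 160 = 478548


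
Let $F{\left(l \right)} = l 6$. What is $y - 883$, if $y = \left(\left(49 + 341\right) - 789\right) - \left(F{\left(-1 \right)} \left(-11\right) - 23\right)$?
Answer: $-1325$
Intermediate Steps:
$F{\left(l \right)} = 6 l$
$y = -442$ ($y = \left(\left(49 + 341\right) - 789\right) - \left(6 \left(-1\right) \left(-11\right) - 23\right) = \left(390 - 789\right) - \left(\left(-6\right) \left(-11\right) - 23\right) = -399 - \left(66 - 23\right) = -399 - 43 = -442$)
$y - 883 = -442 - 883 = -1325$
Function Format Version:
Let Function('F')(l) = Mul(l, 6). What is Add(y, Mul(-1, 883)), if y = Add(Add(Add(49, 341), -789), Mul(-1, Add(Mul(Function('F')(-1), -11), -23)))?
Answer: -1325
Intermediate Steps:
Function('F')(l) = Mul(6, l)
y = -442 (y = Add(Add(Add(49, 341), -789), Mul(-1, Add(Mul(Mul(6, -1), -11), -23))) = Add(Add(390, -789), Mul(-1, Add(Mul(-6, -11), -23))) = Add(-399, Mul(-1, Add(66, -23))) = Add(-399, Mul(-1, 43)) = Add(-399, -43) = -442)
Add(y, Mul(-1, 883)) = Add(-442, Mul(-1, 883)) = Add(-442, -883) = -1325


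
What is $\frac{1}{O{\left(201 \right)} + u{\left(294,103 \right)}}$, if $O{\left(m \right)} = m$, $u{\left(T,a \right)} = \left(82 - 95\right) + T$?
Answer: $\frac{1}{482} \approx 0.0020747$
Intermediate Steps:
$u{\left(T,a \right)} = -13 + T$
$\frac{1}{O{\left(201 \right)} + u{\left(294,103 \right)}} = \frac{1}{201 + \left(-13 + 294\right)} = \frac{1}{201 + 281} = \frac{1}{482}$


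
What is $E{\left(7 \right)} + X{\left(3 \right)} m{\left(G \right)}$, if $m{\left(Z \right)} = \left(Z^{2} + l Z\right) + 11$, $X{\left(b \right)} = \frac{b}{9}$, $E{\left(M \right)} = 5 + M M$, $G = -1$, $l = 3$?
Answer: $57$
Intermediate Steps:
$E{\left(M \right)} = 5 + M^{2}$
$X{\left(b \right)} = \frac{b}{9}$ ($X{\left(b \right)} = b \frac{1}{9} = \frac{b}{9}$)
$m{\left(Z \right)} = 11 + Z^{2} + 3 Z$ ($m{\left(Z \right)} = \left(Z^{2} + 3 Z\right) + 11 = 11 + Z^{2} + 3 Z$)
$E{\left(7 \right)} + X{\left(3 \right)} m{\left(G \right)} = \left(5 + 7^{2}\right) + \frac{1}{9} \cdot 3 \left(11 + \left(-1\right)^{2} + 3 \left(-1\right)\right) = \left(5 + 49\right) + \frac{11 + 1 - 3}{3} = 54 + \frac{1}{3} \cdot 9 = 54 + 3 = 57$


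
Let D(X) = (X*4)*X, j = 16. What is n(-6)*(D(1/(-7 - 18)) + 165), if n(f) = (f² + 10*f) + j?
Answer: -825032/625 ≈ -1320.1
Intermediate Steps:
D(X) = 4*X² (D(X) = (4*X)*X = 4*X²)
n(f) = 16 + f² + 10*f (n(f) = (f² + 10*f) + 16 = 16 + f² + 10*f)
n(-6)*(D(1/(-7 - 18)) + 165) = (16 + (-6)² + 10*(-6))*(4*(1/(-7 - 18))² + 165) = (16 + 36 - 60)*(4*(1/(-25))² + 165) = -8*(4*(-1/25)² + 165) = -8*(4*(1/625) + 165) = -8*(4/625 + 165) = -8*103129/625 = -825032/625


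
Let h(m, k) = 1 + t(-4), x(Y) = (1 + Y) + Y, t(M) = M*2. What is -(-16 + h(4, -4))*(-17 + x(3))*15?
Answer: -3450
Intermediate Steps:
t(M) = 2*M
x(Y) = 1 + 2*Y
h(m, k) = -7 (h(m, k) = 1 + 2*(-4) = 1 - 8 = -7)
-(-16 + h(4, -4))*(-17 + x(3))*15 = -(-16 - 7)*(-17 + (1 + 2*3))*15 = -(-23*(-17 + (1 + 6)))*15 = -(-23*(-17 + 7))*15 = -(-23*(-10))*15 = -230*15 = -1*3450 = -3450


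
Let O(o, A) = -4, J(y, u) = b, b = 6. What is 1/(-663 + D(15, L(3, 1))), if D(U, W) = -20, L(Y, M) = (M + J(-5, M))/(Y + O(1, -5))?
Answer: -1/683 ≈ -0.0014641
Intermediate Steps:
J(y, u) = 6
L(Y, M) = (6 + M)/(-4 + Y) (L(Y, M) = (M + 6)/(Y - 4) = (6 + M)/(-4 + Y))
1/(-663 + D(15, L(3, 1))) = 1/(-663 - 20) = 1/(-683) = -1/683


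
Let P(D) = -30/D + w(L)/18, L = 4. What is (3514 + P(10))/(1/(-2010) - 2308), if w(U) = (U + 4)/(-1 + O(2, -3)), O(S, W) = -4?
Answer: -21170794/13917243 ≈ -1.5212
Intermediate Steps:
w(U) = -4/5 - U/5 (w(U) = (U + 4)/(-1 - 4) = (4 + U)/(-5) = (4 + U)*(-1/5) = -4/5 - U/5)
P(D) = -4/45 - 30/D (P(D) = -30/D + (-4/5 - 1/5*4)/18 = -30/D + (-4/5 - 4/5)*(1/18) = -30/D - 8/5*1/18 = -30/D - 4/45 = -4/45 - 30/D)
(3514 + P(10))/(1/(-2010) - 2308) = (3514 + (-4/45 - 30/10))/(1/(-2010) - 2308) = (3514 + (-4/45 - 30*1/10))/(-1/2010 - 2308) = (3514 + (-4/45 - 3))/(-4639081/2010) = (3514 - 139/45)*(-2010/4639081) = (157991/45)*(-2010/4639081) = -21170794/13917243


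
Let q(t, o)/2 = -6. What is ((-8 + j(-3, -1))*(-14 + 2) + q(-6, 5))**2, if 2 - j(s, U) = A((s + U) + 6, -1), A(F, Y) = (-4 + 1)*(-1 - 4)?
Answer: 57600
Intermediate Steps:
A(F, Y) = 15 (A(F, Y) = -3*(-5) = 15)
j(s, U) = -13 (j(s, U) = 2 - 1*15 = 2 - 15 = -13)
q(t, o) = -12 (q(t, o) = 2*(-6) = -12)
((-8 + j(-3, -1))*(-14 + 2) + q(-6, 5))**2 = ((-8 - 13)*(-14 + 2) - 12)**2 = (-21*(-12) - 12)**2 = (252 - 12)**2 = 240**2 = 57600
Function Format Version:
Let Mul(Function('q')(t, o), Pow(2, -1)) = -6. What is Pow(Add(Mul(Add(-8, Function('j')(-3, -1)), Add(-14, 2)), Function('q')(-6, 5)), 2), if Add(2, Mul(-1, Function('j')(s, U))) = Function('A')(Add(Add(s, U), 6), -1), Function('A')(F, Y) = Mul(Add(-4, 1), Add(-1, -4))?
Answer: 57600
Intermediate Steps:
Function('A')(F, Y) = 15 (Function('A')(F, Y) = Mul(-3, -5) = 15)
Function('j')(s, U) = -13 (Function('j')(s, U) = Add(2, Mul(-1, 15)) = Add(2, -15) = -13)
Function('q')(t, o) = -12 (Function('q')(t, o) = Mul(2, -6) = -12)
Pow(Add(Mul(Add(-8, Function('j')(-3, -1)), Add(-14, 2)), Function('q')(-6, 5)), 2) = Pow(Add(Mul(Add(-8, -13), Add(-14, 2)), -12), 2) = Pow(Add(Mul(-21, -12), -12), 2) = Pow(Add(252, -12), 2) = Pow(240, 2) = 57600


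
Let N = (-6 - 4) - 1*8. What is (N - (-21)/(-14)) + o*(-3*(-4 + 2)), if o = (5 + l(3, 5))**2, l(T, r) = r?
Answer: 1161/2 ≈ 580.50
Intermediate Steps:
N = -18 (N = -10 - 8 = -18)
o = 100 (o = (5 + 5)**2 = 10**2 = 100)
(N - (-21)/(-14)) + o*(-3*(-4 + 2)) = (-18 - (-21)/(-14)) + 100*(-3*(-4 + 2)) = (-18 - (-21)*(-1)/14) + 100*(-3*(-2)) = (-18 - 1*3/2) + 100*6 = (-18 - 3/2) + 600 = -39/2 + 600 = 1161/2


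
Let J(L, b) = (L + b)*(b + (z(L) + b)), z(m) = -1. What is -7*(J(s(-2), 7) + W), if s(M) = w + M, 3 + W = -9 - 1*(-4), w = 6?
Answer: -945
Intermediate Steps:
W = -8 (W = -3 + (-9 - 1*(-4)) = -3 + (-9 + 4) = -3 - 5 = -8)
s(M) = 6 + M
J(L, b) = (-1 + 2*b)*(L + b) (J(L, b) = (L + b)*(b + (-1 + b)) = (L + b)*(-1 + 2*b) = (-1 + 2*b)*(L + b))
-7*(J(s(-2), 7) + W) = -7*((-(6 - 2) - 1*7 + 2*7² + 2*(6 - 2)*7) - 8) = -7*((-1*4 - 7 + 2*49 + 2*4*7) - 8) = -7*((-4 - 7 + 98 + 56) - 8) = -7*(143 - 8) = -7*135 = -945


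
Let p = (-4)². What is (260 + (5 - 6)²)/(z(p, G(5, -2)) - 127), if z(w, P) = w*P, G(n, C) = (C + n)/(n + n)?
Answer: -1305/611 ≈ -2.1358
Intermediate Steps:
p = 16
G(n, C) = (C + n)/(2*n) (G(n, C) = (C + n)/((2*n)) = (C + n)*(1/(2*n)) = (C + n)/(2*n))
z(w, P) = P*w
(260 + (5 - 6)²)/(z(p, G(5, -2)) - 127) = (260 + (5 - 6)²)/(((½)*(-2 + 5)/5)*16 - 127) = (260 + (-1)²)/(((½)*(⅕)*3)*16 - 127) = (260 + 1)/((3/10)*16 - 127) = 261/(24/5 - 127) = 261/(-611/5) = 261*(-5/611) = -1305/611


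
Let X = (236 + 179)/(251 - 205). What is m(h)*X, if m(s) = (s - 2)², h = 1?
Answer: 415/46 ≈ 9.0217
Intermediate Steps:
X = 415/46 ≈ 9.0217
m(s) = (-2 + s)²
m(h)*X = (-2 + 1)²*(415/46) = (-1)²*(415/46) = 1*(415/46) = 415/46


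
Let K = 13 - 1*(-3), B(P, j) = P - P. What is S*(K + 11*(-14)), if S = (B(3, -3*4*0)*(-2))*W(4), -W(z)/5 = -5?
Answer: 0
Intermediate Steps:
B(P, j) = 0
K = 16 (K = 13 + 3 = 16)
W(z) = 25 (W(z) = -5*(-5) = 25)
S = 0 (S = (0*(-2))*25 = 0*25 = 0)
S*(K + 11*(-14)) = 0*(16 + 11*(-14)) = 0*(16 - 154) = 0*(-138) = 0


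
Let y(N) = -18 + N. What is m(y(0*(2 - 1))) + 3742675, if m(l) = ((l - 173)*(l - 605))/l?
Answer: 67249157/18 ≈ 3.7361e+6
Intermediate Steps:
m(l) = (-605 + l)*(-173 + l)/l (m(l) = ((-173 + l)*(-605 + l))/l = ((-605 + l)*(-173 + l))/l = (-605 + l)*(-173 + l)/l)
m(y(0*(2 - 1))) + 3742675 = (-778 + (-18 + 0*(2 - 1)) + 104665/(-18 + 0*(2 - 1))) + 3742675 = (-778 + (-18 + 0*1) + 104665/(-18 + 0*1)) + 3742675 = (-778 + (-18 + 0) + 104665/(-18 + 0)) + 3742675 = (-778 - 18 + 104665/(-18)) + 3742675 = (-778 - 18 + 104665*(-1/18)) + 3742675 = (-778 - 18 - 104665/18) + 3742675 = -118993/18 + 3742675 = 67249157/18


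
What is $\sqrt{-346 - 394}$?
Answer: $2 i \sqrt{185} \approx 27.203 i$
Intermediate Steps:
$\sqrt{-346 - 394} = \sqrt{-740} = 2 i \sqrt{185}$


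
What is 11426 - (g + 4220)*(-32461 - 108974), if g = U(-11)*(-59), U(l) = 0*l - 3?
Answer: 621901121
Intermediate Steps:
U(l) = -3 (U(l) = 0 - 3 = -3)
g = 177 (g = -3*(-59) = 177)
11426 - (g + 4220)*(-32461 - 108974) = 11426 - (177 + 4220)*(-32461 - 108974) = 11426 - 4397*(-141435) = 11426 - 1*(-621889695) = 11426 + 621889695 = 621901121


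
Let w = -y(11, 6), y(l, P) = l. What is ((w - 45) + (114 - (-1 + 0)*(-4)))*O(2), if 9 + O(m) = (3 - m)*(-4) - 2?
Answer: -810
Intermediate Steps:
w = -11 (w = -1*11 = -11)
O(m) = -23 + 4*m (O(m) = -9 + ((3 - m)*(-4) - 2) = -9 + ((-12 + 4*m) - 2) = -9 + (-14 + 4*m) = -23 + 4*m)
((w - 45) + (114 - (-1 + 0)*(-4)))*O(2) = ((-11 - 45) + (114 - (-1 + 0)*(-4)))*(-23 + 4*2) = (-56 + (114 - (-1)*(-4)))*(-23 + 8) = (-56 + (114 - 1*4))*(-15) = (-56 + (114 - 4))*(-15) = (-56 + 110)*(-15) = 54*(-15) = -810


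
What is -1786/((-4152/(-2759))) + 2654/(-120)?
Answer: -6274253/5190 ≈ -1208.9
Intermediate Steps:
-1786/((-4152/(-2759))) + 2654/(-120) = -1786/((-4152*(-1/2759))) + 2654*(-1/120) = -1786/4152/2759 - 1327/60 = -1786*2759/4152 - 1327/60 = -2463787/2076 - 1327/60 = -6274253/5190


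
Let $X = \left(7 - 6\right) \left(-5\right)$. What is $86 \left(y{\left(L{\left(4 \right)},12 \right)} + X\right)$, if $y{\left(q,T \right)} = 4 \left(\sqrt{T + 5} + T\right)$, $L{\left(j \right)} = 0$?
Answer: $3698 + 344 \sqrt{17} \approx 5116.4$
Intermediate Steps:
$y{\left(q,T \right)} = 4 T + 4 \sqrt{5 + T}$ ($y{\left(q,T \right)} = 4 \left(\sqrt{5 + T} + T\right) = 4 \left(T + \sqrt{5 + T}\right) = 4 T + 4 \sqrt{5 + T}$)
$X = -5$ ($X = 1 \left(-5\right) = -5$)
$86 \left(y{\left(L{\left(4 \right)},12 \right)} + X\right) = 86 \left(\left(4 \cdot 12 + 4 \sqrt{5 + 12}\right) - 5\right) = 86 \left(\left(48 + 4 \sqrt{17}\right) - 5\right) = 86 \left(43 + 4 \sqrt{17}\right) = 3698 + 344 \sqrt{17}$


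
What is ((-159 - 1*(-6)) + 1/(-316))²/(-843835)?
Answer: -2337625801/84261987760 ≈ -0.027742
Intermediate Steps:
((-159 - 1*(-6)) + 1/(-316))²/(-843835) = ((-159 + 6) - 1/316)²*(-1/843835) = (-153 - 1/316)²*(-1/843835) = (-48349/316)²*(-1/843835) = (2337625801/99856)*(-1/843835) = -2337625801/84261987760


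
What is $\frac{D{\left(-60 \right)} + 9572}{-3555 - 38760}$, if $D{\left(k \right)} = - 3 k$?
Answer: $- \frac{9752}{42315} \approx -0.23046$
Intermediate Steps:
$\frac{D{\left(-60 \right)} + 9572}{-3555 - 38760} = \frac{\left(-3\right) \left(-60\right) + 9572}{-3555 - 38760} = \frac{180 + 9572}{-42315} = 9752 \left(- \frac{1}{42315}\right) = - \frac{9752}{42315}$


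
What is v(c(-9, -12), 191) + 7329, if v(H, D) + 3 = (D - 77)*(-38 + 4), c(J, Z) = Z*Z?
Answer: 3450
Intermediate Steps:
c(J, Z) = Z²
v(H, D) = 2615 - 34*D (v(H, D) = -3 + (D - 77)*(-38 + 4) = -3 + (-77 + D)*(-34) = -3 + (2618 - 34*D) = 2615 - 34*D)
v(c(-9, -12), 191) + 7329 = (2615 - 34*191) + 7329 = (2615 - 6494) + 7329 = -3879 + 7329 = 3450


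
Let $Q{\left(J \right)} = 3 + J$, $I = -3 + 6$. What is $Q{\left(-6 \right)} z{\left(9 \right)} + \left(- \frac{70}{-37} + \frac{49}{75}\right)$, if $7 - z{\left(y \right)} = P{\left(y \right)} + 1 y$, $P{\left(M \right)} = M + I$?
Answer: $\frac{123613}{2775} \approx 44.545$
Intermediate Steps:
$I = 3$
$P{\left(M \right)} = 3 + M$ ($P{\left(M \right)} = M + 3 = 3 + M$)
$z{\left(y \right)} = 4 - 2 y$ ($z{\left(y \right)} = 7 - \left(\left(3 + y\right) + 1 y\right) = 7 - \left(\left(3 + y\right) + y\right) = 7 - \left(3 + 2 y\right) = 4 - 2 y$)
$Q{\left(-6 \right)} z{\left(9 \right)} + \left(- \frac{70}{-37} + \frac{49}{75}\right) = \left(3 - 6\right) \left(4 - 18\right) + \left(- \frac{70}{-37} + \frac{49}{75}\right) = - 3 \left(4 - 18\right) + \left(\left(-70\right) \left(- \frac{1}{37}\right) + 49 \cdot \frac{1}{75}\right) = \left(-3\right) \left(-14\right) + \left(\frac{70}{37} + \frac{49}{75}\right) = 42 + \frac{7063}{2775} = \frac{123613}{2775}$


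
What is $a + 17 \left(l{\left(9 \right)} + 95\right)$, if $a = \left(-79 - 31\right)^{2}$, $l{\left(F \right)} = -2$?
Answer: $13681$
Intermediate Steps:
$a = 12100$ ($a = \left(-79 - 31\right)^{2} = \left(-110\right)^{2} = 12100$)
$a + 17 \left(l{\left(9 \right)} + 95\right) = 12100 + 17 \left(-2 + 95\right) = 12100 + 17 \cdot 93 = 12100 + 1581 = 13681$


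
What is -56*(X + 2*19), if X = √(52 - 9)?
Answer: -2128 - 56*√43 ≈ -2495.2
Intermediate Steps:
X = √43 ≈ 6.5574
-56*(X + 2*19) = -56*(√43 + 2*19) = -56*(√43 + 38) = -56*(38 + √43) = -2128 - 56*√43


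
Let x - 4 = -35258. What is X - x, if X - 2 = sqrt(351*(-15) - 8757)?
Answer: 35256 + 3*I*sqrt(1558) ≈ 35256.0 + 118.41*I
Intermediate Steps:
X = 2 + 3*I*sqrt(1558) (X = 2 + sqrt(351*(-15) - 8757) = 2 + sqrt(-5265 - 8757) = 2 + sqrt(-14022) = 2 + 3*I*sqrt(1558) ≈ 2.0 + 118.41*I)
x = -35254 (x = 4 - 35258 = -35254)
X - x = (2 + 3*I*sqrt(1558)) - 1*(-35254) = (2 + 3*I*sqrt(1558)) + 35254 = 35256 + 3*I*sqrt(1558)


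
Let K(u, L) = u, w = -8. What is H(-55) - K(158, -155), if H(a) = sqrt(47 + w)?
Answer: -158 + sqrt(39) ≈ -151.75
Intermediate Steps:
H(a) = sqrt(39) (H(a) = sqrt(47 - 8) = sqrt(39))
H(-55) - K(158, -155) = sqrt(39) - 1*158 = sqrt(39) - 158 = -158 + sqrt(39)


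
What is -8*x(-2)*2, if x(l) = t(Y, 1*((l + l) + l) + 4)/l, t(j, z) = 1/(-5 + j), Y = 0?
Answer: -8/5 ≈ -1.6000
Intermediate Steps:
x(l) = -1/(5*l) (x(l) = 1/((-5 + 0)*l) = 1/((-5)*l) = -1/(5*l))
-8*x(-2)*2 = -(-8)/(5*(-2))*2 = -(-8)*(-1)/(5*2)*2 = -8*1/10*2 = -4/5*2 = -8/5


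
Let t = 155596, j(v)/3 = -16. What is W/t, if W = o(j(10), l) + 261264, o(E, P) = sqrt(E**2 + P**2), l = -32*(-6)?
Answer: 65316/38899 + 12*sqrt(17)/38899 ≈ 1.6804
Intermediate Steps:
j(v) = -48 (j(v) = 3*(-16) = -48)
l = 192
W = 261264 + 48*sqrt(17) (W = sqrt((-48)**2 + 192**2) + 261264 = sqrt(2304 + 36864) + 261264 = sqrt(39168) + 261264 = 48*sqrt(17) + 261264 = 261264 + 48*sqrt(17) ≈ 2.6146e+5)
W/t = (261264 + 48*sqrt(17))/155596 = (261264 + 48*sqrt(17))*(1/155596) = 65316/38899 + 12*sqrt(17)/38899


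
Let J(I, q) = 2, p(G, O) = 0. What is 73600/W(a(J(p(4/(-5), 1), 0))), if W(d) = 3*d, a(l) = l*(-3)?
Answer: -36800/9 ≈ -4088.9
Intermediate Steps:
a(l) = -3*l
73600/W(a(J(p(4/(-5), 1), 0))) = 73600/((3*(-3*2))) = 73600/((3*(-6))) = 73600/(-18) = 73600*(-1/18) = -36800/9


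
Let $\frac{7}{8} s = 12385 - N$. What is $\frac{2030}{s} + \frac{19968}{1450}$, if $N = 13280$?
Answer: $\frac{6118319}{519100} \approx 11.786$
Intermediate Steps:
$s = - \frac{7160}{7}$ ($s = \frac{8 \left(12385 - 13280\right)}{7} = \frac{8}{7} \left(-895\right) = - \frac{7160}{7} \approx -1022.9$)
$\frac{2030}{s} + \frac{19968}{1450} = \frac{2030}{- \frac{7160}{7}} + \frac{19968}{1450} = 2030 \left(- \frac{7}{7160}\right) + 19968 \cdot \frac{1}{1450} = - \frac{1421}{716} + \frac{9984}{725} = \frac{6118319}{519100}$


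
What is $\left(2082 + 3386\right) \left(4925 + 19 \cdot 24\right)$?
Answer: $29423308$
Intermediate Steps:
$\left(2082 + 3386\right) \left(4925 + 19 \cdot 24\right) = 5468 \left(4925 + 456\right) = 5468 \cdot 5381 = 29423308$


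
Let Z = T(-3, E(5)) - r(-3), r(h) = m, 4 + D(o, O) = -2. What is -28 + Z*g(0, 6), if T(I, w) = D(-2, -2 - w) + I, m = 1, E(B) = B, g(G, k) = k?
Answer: -88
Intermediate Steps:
D(o, O) = -6 (D(o, O) = -4 - 2 = -6)
T(I, w) = -6 + I
r(h) = 1
Z = -10 (Z = (-6 - 3) - 1*1 = -9 - 1 = -10)
-28 + Z*g(0, 6) = -28 - 10*6 = -28 - 60 = -88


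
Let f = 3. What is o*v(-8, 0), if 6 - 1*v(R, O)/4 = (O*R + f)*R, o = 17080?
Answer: 2049600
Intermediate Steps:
v(R, O) = 24 - 4*R*(3 + O*R) (v(R, O) = 24 - 4*(O*R + 3)*R = 24 - 4*(3 + O*R)*R = 24 - 4*R*(3 + O*R))
o*v(-8, 0) = 17080*(24 - 12*(-8) - 4*0*(-8)**2) = 17080*(24 + 96 - 4*0*64) = 17080*(24 + 96 + 0) = 17080*120 = 2049600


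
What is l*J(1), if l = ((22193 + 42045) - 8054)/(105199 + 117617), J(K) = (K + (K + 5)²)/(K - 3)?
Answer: -86617/18568 ≈ -4.6649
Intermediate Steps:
J(K) = (K + (5 + K)²)/(-3 + K)
l = 2341/9284 (l = (64238 - 8054)/222816 = 56184*(1/222816) = 2341/9284 ≈ 0.25215)
l*J(1) = 2341*((1 + (5 + 1)²)/(-3 + 1))/9284 = 2341*((1 + 6²)/(-2))/9284 = 2341*(-(1 + 36)/2)/9284 = 2341*(-½*37)/9284 = (2341/9284)*(-37/2) = -86617/18568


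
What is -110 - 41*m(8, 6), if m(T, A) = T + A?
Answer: -684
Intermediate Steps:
m(T, A) = A + T
-110 - 41*m(8, 6) = -110 - 41*(6 + 8) = -110 - 41*14 = -110 - 574 = -684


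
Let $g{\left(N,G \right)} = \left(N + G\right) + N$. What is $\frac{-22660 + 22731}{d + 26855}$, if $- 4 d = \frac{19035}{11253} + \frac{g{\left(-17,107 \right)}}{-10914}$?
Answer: $\frac{11626509576}{4397535456373} \approx 0.0026439$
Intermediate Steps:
$g{\left(N,G \right)} = G + 2 N$ ($g{\left(N,G \right)} = \left(G + N\right) + N = G + 2 N$)
$d = - \frac{68975507}{163753656}$ ($d = - \frac{\frac{19035}{11253} + \frac{107 + 2 \left(-17\right)}{-10914}}{4} = - \frac{19035 \cdot \frac{1}{11253} + \left(107 - 34\right) \left(- \frac{1}{10914}\right)}{4} = - \frac{\frac{6345}{3751} + 73 \left(- \frac{1}{10914}\right)}{4} = - \frac{\frac{6345}{3751} - \frac{73}{10914}}{4} = \left(- \frac{1}{4}\right) \frac{68975507}{40938414} = - \frac{68975507}{163753656} \approx -0.42122$)
$\frac{-22660 + 22731}{d + 26855} = \frac{-22660 + 22731}{- \frac{68975507}{163753656} + 26855} = \frac{71}{\frac{4397535456373}{163753656}} = 71 \cdot \frac{163753656}{4397535456373} = \frac{11626509576}{4397535456373}$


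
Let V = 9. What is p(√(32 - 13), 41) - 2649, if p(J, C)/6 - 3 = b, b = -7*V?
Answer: -3009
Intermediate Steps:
b = -63 (b = -7*9 = -63)
p(J, C) = -360 (p(J, C) = 18 + 6*(-63) = 18 - 378 = -360)
p(√(32 - 13), 41) - 2649 = -360 - 2649 = -3009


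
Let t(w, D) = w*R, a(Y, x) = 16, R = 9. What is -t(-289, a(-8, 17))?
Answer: 2601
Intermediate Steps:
t(w, D) = 9*w (t(w, D) = w*9 = 9*w)
-t(-289, a(-8, 17)) = -9*(-289) = -1*(-2601) = 2601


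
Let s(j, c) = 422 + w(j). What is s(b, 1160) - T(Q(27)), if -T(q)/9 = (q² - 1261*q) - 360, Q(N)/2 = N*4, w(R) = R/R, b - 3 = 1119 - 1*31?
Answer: -2034297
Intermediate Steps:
b = 1091 (b = 3 + (1119 - 1*31) = 3 + (1119 - 31) = 3 + 1088 = 1091)
w(R) = 1
s(j, c) = 423 (s(j, c) = 422 + 1 = 423)
Q(N) = 8*N (Q(N) = 2*(N*4) = 2*(4*N) = 8*N)
T(q) = 3240 - 9*q² + 11349*q (T(q) = -9*((q² - 1261*q) - 360) = -9*(-360 + q² - 1261*q) = 3240 - 9*q² + 11349*q)
s(b, 1160) - T(Q(27)) = 423 - (3240 - 9*(8*27)² + 11349*(8*27)) = 423 - (3240 - 9*216² + 11349*216) = 423 - (3240 - 9*46656 + 2451384) = 423 - (3240 - 419904 + 2451384) = 423 - 1*2034720 = 423 - 2034720 = -2034297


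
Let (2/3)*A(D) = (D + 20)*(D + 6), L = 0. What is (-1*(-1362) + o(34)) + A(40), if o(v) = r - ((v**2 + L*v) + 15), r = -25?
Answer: 4306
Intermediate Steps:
o(v) = -40 - v**2 (o(v) = -25 - ((v**2 + 0*v) + 15) = -25 - ((v**2 + 0) + 15) = -25 - (v**2 + 15) = -25 - (15 + v**2) = -25 + (-15 - v**2) = -40 - v**2)
A(D) = 3*(6 + D)*(20 + D)/2 (A(D) = 3*((D + 20)*(D + 6))/2 = 3*((20 + D)*(6 + D))/2 = 3*((6 + D)*(20 + D))/2 = 3*(6 + D)*(20 + D)/2)
(-1*(-1362) + o(34)) + A(40) = (-1*(-1362) + (-40 - 1*34**2)) + (180 + 39*40 + (3/2)*40**2) = (1362 + (-40 - 1*1156)) + (180 + 1560 + (3/2)*1600) = (1362 + (-40 - 1156)) + (180 + 1560 + 2400) = (1362 - 1196) + 4140 = 166 + 4140 = 4306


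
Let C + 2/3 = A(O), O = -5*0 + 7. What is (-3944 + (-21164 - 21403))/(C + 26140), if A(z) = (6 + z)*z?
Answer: -139533/78691 ≈ -1.7732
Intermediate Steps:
O = 7 (O = 0 + 7 = 7)
A(z) = z*(6 + z)
C = 271/3 (C = -⅔ + 7*(6 + 7) = -⅔ + 7*13 = -⅔ + 91 = 271/3 ≈ 90.333)
(-3944 + (-21164 - 21403))/(C + 26140) = (-3944 + (-21164 - 21403))/(271/3 + 26140) = (-3944 - 42567)/(78691/3) = -46511*3/78691 = -139533/78691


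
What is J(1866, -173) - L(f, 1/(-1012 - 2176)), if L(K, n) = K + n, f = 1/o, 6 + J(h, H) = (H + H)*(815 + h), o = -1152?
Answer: -851699753923/918144 ≈ -9.2763e+5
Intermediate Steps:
J(h, H) = -6 + 2*H*(815 + h) (J(h, H) = -6 + (H + H)*(815 + h) = -6 + (2*H)*(815 + h) = -6 + 2*H*(815 + h))
f = -1/1152 (f = 1/(-1152) = -1/1152 ≈ -0.00086806)
J(1866, -173) - L(f, 1/(-1012 - 2176)) = (-6 + 1630*(-173) + 2*(-173)*1866) - (-1/1152 + 1/(-1012 - 2176)) = (-6 - 281990 - 645636) - (-1/1152 + 1/(-3188)) = -927632 - (-1/1152 - 1/3188) = -927632 - 1*(-1085/918144) = -927632 + 1085/918144 = -851699753923/918144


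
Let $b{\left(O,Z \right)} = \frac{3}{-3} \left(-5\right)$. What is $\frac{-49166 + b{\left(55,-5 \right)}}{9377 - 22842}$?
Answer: $\frac{49161}{13465} \approx 3.651$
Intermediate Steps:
$b{\left(O,Z \right)} = 5$ ($b{\left(O,Z \right)} = 3 \left(- \frac{1}{3}\right) \left(-5\right) = \left(-1\right) \left(-5\right) = 5$)
$\frac{-49166 + b{\left(55,-5 \right)}}{9377 - 22842} = \frac{-49166 + 5}{9377 - 22842} = - \frac{49161}{-13465} = \left(-49161\right) \left(- \frac{1}{13465}\right) = \frac{49161}{13465}$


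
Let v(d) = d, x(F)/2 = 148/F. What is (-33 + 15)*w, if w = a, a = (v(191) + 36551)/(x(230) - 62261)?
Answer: 76055940/7159867 ≈ 10.623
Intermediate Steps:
x(F) = 296/F (x(F) = 2*(148/F) = 296/F)
a = -4225330/7159867 (a = (191 + 36551)/(296/230 - 62261) = 36742/(296*(1/230) - 62261) = 36742/(148/115 - 62261) = 36742/(-7159867/115) = 36742*(-115/7159867) = -4225330/7159867 ≈ -0.59014)
w = -4225330/7159867 ≈ -0.59014
(-33 + 15)*w = (-33 + 15)*(-4225330/7159867) = -18*(-4225330/7159867) = 76055940/7159867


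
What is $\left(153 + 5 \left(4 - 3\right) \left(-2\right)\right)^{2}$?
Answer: $20449$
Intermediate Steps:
$\left(153 + 5 \left(4 - 3\right) \left(-2\right)\right)^{2} = \left(153 + 5 \cdot 1 \left(-2\right)\right)^{2} = \left(153 + 5 \left(-2\right)\right)^{2} = \left(153 - 10\right)^{2} = 143^{2} = 20449$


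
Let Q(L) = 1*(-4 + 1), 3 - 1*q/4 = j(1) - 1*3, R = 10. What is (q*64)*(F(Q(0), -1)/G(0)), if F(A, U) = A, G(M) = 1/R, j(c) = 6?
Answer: 0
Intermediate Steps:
q = 0 (q = 12 - 4*(6 - 1*3) = 12 - 4*(6 - 3) = 12 - 4*3 = 12 - 12 = 0)
G(M) = ⅒ (G(M) = 1/10 = ⅒)
Q(L) = -3 (Q(L) = 1*(-3) = -3)
(q*64)*(F(Q(0), -1)/G(0)) = (0*64)*(-3/⅒) = 0*(-3*10) = 0*(-30) = 0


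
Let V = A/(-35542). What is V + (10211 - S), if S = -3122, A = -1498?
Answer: 236941492/17771 ≈ 13333.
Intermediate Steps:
V = 749/17771 (V = -1498/(-35542) = -1498*(-1/35542) = 749/17771 ≈ 0.042147)
V + (10211 - S) = 749/17771 + (10211 - 1*(-3122)) = 749/17771 + (10211 + 3122) = 749/17771 + 13333 = 236941492/17771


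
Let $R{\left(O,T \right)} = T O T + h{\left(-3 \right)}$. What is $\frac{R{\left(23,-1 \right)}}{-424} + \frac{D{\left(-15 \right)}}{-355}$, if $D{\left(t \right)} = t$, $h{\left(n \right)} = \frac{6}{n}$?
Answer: $- \frac{219}{30104} \approx -0.0072748$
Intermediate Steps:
$R{\left(O,T \right)} = -2 + O T^{2}$ ($R{\left(O,T \right)} = T O T + \frac{6}{-3} = O T T + 6 \left(- \frac{1}{3}\right) = O T^{2} - 2 = -2 + O T^{2}$)
$\frac{R{\left(23,-1 \right)}}{-424} + \frac{D{\left(-15 \right)}}{-355} = \frac{-2 + 23 \left(-1\right)^{2}}{-424} - \frac{15}{-355} = \left(-2 + 23 \cdot 1\right) \left(- \frac{1}{424}\right) - - \frac{3}{71} = \left(-2 + 23\right) \left(- \frac{1}{424}\right) + \frac{3}{71} = 21 \left(- \frac{1}{424}\right) + \frac{3}{71} = - \frac{21}{424} + \frac{3}{71} = - \frac{219}{30104}$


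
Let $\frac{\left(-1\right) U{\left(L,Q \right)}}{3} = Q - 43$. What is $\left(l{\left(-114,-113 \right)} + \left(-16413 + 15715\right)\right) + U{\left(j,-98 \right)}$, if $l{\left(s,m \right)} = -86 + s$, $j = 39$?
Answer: $-475$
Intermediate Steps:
$U{\left(L,Q \right)} = 129 - 3 Q$ ($U{\left(L,Q \right)} = - 3 \left(Q - 43\right) = - 3 \left(-43 + Q\right) = 129 - 3 Q$)
$\left(l{\left(-114,-113 \right)} + \left(-16413 + 15715\right)\right) + U{\left(j,-98 \right)} = \left(\left(-86 - 114\right) + \left(-16413 + 15715\right)\right) + \left(129 - -294\right) = \left(-200 - 698\right) + \left(129 + 294\right) = -898 + 423 = -475$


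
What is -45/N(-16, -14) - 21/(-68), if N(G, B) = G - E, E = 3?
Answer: 3459/1292 ≈ 2.6772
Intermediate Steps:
N(G, B) = -3 + G (N(G, B) = G - 1*3 = G - 3 = -3 + G)
-45/N(-16, -14) - 21/(-68) = -45/(-3 - 16) - 21/(-68) = -45/(-19) - 21*(-1/68) = -45*(-1/19) + 21/68 = 45/19 + 21/68 = 3459/1292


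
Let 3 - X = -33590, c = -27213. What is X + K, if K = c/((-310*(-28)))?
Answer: 291560027/8680 ≈ 33590.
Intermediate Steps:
X = 33593 (X = 3 - 1*(-33590) = 3 + 33590 = 33593)
K = -27213/8680 (K = -27213/((-310*(-28))) = -27213/8680 ≈ -3.1351)
X + K = 33593 - 27213/8680 = 291560027/8680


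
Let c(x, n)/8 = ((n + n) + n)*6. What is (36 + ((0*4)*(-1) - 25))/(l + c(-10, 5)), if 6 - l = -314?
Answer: 11/1040 ≈ 0.010577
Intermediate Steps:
l = 320 (l = 6 - 1*(-314) = 6 + 314 = 320)
c(x, n) = 144*n (c(x, n) = 8*(((n + n) + n)*6) = 8*((2*n + n)*6) = 8*((3*n)*6) = 8*(18*n) = 144*n)
(36 + ((0*4)*(-1) - 25))/(l + c(-10, 5)) = (36 + ((0*4)*(-1) - 25))/(320 + 144*5) = (36 + (0*(-1) - 25))/(320 + 720) = (36 + (0 - 25))/1040 = (36 - 25)*(1/1040) = 11*(1/1040) = 11/1040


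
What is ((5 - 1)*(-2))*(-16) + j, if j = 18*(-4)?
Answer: 56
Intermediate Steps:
j = -72
((5 - 1)*(-2))*(-16) + j = ((5 - 1)*(-2))*(-16) - 72 = (4*(-2))*(-16) - 72 = -8*(-16) - 72 = 128 - 72 = 56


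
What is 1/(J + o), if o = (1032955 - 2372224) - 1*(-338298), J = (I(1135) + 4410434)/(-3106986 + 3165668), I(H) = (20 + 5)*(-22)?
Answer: -29341/29367285169 ≈ -9.9911e-7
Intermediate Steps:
I(H) = -550 (I(H) = 25*(-22) = -550)
J = 2204942/29341 (J = (-550 + 4410434)/(-3106986 + 3165668) = 4409884/58682 = 4409884*(1/58682) = 2204942/29341 ≈ 75.149)
o = -1000971 (o = -1339269 + 338298 = -1000971)
1/(J + o) = 1/(2204942/29341 - 1000971) = 1/(-29367285169/29341) = -29341/29367285169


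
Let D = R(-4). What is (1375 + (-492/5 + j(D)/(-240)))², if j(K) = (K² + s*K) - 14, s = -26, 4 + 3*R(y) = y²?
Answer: 2609268561/1600 ≈ 1.6308e+6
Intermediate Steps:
R(y) = -4/3 + y²/3
D = 4 (D = -4/3 + (⅓)*(-4)² = -4/3 + (⅓)*16 = -4/3 + 16/3 = 4)
j(K) = -14 + K² - 26*K (j(K) = (K² - 26*K) - 14 = -14 + K² - 26*K)
(1375 + (-492/5 + j(D)/(-240)))² = (1375 + (-492/5 + (-14 + 4² - 26*4)/(-240)))² = (1375 + (-492*⅕ + (-14 + 16 - 104)*(-1/240)))² = (1375 + (-492/5 - 102*(-1/240)))² = (1375 + (-492/5 + 17/40))² = (1375 - 3919/40)² = (51081/40)² = 2609268561/1600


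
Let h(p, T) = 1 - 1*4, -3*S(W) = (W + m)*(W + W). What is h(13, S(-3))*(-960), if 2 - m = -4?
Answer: 2880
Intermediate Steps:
m = 6 (m = 2 - 1*(-4) = 2 + 4 = 6)
S(W) = -2*W*(6 + W)/3 (S(W) = -(W + 6)*(W + W)/3 = -(6 + W)*2*W/3 = -2*W*(6 + W)/3)
h(p, T) = -3 (h(p, T) = 1 - 4 = -3)
h(13, S(-3))*(-960) = -3*(-960) = 2880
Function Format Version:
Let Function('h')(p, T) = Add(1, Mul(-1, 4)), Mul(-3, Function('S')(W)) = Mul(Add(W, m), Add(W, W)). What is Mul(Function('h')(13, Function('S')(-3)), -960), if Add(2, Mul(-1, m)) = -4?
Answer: 2880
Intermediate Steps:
m = 6 (m = Add(2, Mul(-1, -4)) = Add(2, 4) = 6)
Function('S')(W) = Mul(Rational(-2, 3), W, Add(6, W)) (Function('S')(W) = Mul(Rational(-1, 3), Mul(Add(W, 6), Add(W, W))) = Mul(Rational(-1, 3), Mul(Add(6, W), Mul(2, W))) = Mul(Rational(-1, 3), Mul(2, W, Add(6, W))) = Mul(Rational(-2, 3), W, Add(6, W)))
Function('h')(p, T) = -3 (Function('h')(p, T) = Add(1, -4) = -3)
Mul(Function('h')(13, Function('S')(-3)), -960) = Mul(-3, -960) = 2880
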